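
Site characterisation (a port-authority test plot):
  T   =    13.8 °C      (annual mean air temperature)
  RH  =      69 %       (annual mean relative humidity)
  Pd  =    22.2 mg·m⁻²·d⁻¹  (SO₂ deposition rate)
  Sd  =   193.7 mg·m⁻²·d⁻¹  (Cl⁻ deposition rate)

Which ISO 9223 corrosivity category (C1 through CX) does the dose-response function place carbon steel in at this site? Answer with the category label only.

carbon steel: f(T) = -0.054·(T−10) [T>10 °C] = -0.2052
  SO₂ term: 1.77·22.2^0.52·exp(0.02·69-0.2052) = 28.73
  Cl⁻ term: 0.102·193.7^0.62·exp(0.033·69+0.04·13.8) = 45.21
  sum: 28.73 + 45.21 → r_corr = 73.94 μm/a
ISO 9223 Table 2 (carbon steel): 50 < 73.9 ≤ 80 μm/a ⇒ C4

C4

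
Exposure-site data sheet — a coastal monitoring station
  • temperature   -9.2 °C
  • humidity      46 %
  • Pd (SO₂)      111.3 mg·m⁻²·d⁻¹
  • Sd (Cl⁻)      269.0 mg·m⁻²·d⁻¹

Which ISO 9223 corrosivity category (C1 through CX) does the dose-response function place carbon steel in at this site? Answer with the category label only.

carbon steel: f(T) = +0.150·(T−10) [T≤10 °C] = -2.8800
  sulphur-dioxide contribution → 2.89 μm/a
  chloride contribution → 10.34 μm/a
  total first-year rate 13.23 μm/a
ISO 9223 Table 2 (carbon steel): 1.3 < 13.2 ≤ 25 μm/a ⇒ C2

C2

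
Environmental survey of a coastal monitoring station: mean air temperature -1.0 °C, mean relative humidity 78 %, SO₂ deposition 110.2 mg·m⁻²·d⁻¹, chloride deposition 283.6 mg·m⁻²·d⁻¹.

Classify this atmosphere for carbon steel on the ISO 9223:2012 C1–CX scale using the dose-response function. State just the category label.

carbon steel: f(T) = +0.150·(T−10) [T≤10 °C] = -1.6500
  Pd branch = 1.77·Pd^0.52·e^(0.02·RH+f) = 18.66 μm/a
  Cl⁻ term: 0.102·283.6^0.62·exp(0.033·78+0.04·-1.0) = 42.64
  r_corr = 18.66 + 42.64 = 61.29 μm/a
61.3 μm/a falls in (50, 80] for carbon steel → category C4

C4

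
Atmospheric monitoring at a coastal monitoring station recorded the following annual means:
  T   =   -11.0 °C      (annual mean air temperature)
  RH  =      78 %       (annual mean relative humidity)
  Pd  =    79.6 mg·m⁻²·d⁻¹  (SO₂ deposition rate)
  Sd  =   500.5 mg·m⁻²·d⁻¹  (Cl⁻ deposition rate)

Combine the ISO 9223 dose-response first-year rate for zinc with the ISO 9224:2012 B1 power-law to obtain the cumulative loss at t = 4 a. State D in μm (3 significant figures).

D(4) = 5.82 μm

zinc: temperature factor f = +0.038·(-21.0) = -0.7980
  sulphur-dioxide contribution → 1.441 μm/a
  chloride contribution → 0.4432 μm/a
  total first-year rate 1.884 μm/a
Power-law: D(4) = r_corr · 4^0.813
  D(4) = 1.884 × 4^0.813 = 1.884 × 3.087 = 5.816 μm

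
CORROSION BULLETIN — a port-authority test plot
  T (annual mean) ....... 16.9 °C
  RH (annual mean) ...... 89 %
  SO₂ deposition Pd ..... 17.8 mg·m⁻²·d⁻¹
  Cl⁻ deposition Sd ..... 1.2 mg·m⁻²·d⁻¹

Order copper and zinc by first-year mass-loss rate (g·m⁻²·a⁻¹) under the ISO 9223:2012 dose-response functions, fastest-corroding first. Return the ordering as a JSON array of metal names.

["copper", "zinc"]

copper: temperature factor f = -0.080·(6.9) = -0.5520
  Pd branch = 0.0053·Pd^0.26·e^(0.059·RH+f) = 1.231 μm/a
  Sd branch = 0.01025·Sd^0.27·e^(0.036·RH+0.049·T) = 0.607 μm/a
  r_corr = 1.231 + 0.607 = 1.838 μm/a
  mass loss = 1.838 μm/a × 8.96 g/cm³ = 16.47 g·m⁻²·a⁻¹
zinc: T>10 °C ⇒ hinge -0.071·(16.9−10) = -0.4899
  SO₂ term: 0.0129·17.8^0.44·exp(0.046·89-0.4899) = 1.683
  Sd branch = 0.0175·Sd^0.57·e^(0.008·RH+0.085·T) = 0.1664 μm/a
  r_corr = 1.683 + 0.1664 = 1.849 μm/a
  mass loss = 1.849 μm/a × 7.14 g/cm³ = 13.2 g·m⁻²·a⁻¹
Ordering by g·m⁻²·a⁻¹: copper (16.5) > zinc (13.2)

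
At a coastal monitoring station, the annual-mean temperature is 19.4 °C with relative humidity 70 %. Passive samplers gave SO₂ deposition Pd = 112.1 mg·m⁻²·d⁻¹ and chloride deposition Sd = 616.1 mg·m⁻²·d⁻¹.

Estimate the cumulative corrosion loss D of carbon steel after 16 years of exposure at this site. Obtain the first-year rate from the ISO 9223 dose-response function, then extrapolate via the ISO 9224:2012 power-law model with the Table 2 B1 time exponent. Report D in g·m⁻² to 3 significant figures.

carbon steel: T>10 °C ⇒ hinge -0.054·(19.4−10) = -0.5076
  SO₂ term: 1.77·112.1^0.52·exp(0.02·70-0.5076) = 50.27
  Sd branch = 0.102·Sd^0.62·e^(0.033·RH+0.04·T) = 119.8 μm/a
  r_corr = 50.27 + 119.8 = 170.1 μm/a
Long-term exponent b (ISO 9224 Table 2, B1) = 0.523
  D(16) = 170.1 × 16^0.523 = 170.1 × 4.263 = 725 μm
  Mass loss = 725 μm × 7.85 g/cm³ = 5692 g·m⁻²

D(16) = 5.69e+03 g·m⁻²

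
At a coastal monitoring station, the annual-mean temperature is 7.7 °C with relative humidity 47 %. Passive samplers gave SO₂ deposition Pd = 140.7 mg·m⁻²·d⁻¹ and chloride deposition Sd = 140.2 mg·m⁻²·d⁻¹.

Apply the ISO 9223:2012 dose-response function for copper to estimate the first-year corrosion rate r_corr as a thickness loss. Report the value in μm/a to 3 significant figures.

copper: f(T) = +0.126·(T−10) [T≤10 °C] = -0.2898
  Pd branch = 0.0053·Pd^0.26·e^(0.059·RH+f) = 0.2298 μm/a
  Cl⁻ term: 0.01025·140.2^0.27·exp(0.036·47+0.049·7.7) = 0.3083
  r_corr = 0.2298 + 0.3083 = 0.5381 μm/a

r_corr = 0.538 μm/a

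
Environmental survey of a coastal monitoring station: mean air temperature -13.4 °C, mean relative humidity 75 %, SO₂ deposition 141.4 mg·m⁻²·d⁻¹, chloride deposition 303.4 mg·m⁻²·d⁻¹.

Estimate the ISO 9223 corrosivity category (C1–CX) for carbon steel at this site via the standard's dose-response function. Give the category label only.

carbon steel: T≤10 °C ⇒ hinge +0.150·(-13.4−10) = -3.5100
  SO₂ term: 1.77·141.4^0.52·exp(0.02·75-3.5100) = 3.114
  Cl⁻ term: 0.102·303.4^0.62·exp(0.033·75+0.04·-13.4) = 24.52
  r_corr = 3.114 + 24.52 = 27.64 μm/a
ISO 9223 Table 2 (carbon steel): 25 < 27.6 ≤ 50 μm/a ⇒ C3

C3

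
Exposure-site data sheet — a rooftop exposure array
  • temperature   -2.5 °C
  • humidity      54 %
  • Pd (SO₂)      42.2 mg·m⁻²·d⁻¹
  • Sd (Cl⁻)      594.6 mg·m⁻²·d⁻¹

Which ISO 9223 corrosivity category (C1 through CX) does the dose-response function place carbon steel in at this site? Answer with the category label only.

carbon steel: T≤10 °C ⇒ hinge +0.150·(-2.5−10) = -1.8750
  SO₂ term: 1.77·42.2^0.52·exp(0.02·54-1.8750) = 5.596
  Cl⁻ term: 0.102·594.6^0.62·exp(0.033·54+0.04·-2.5) = 28.78
  r_corr = 5.596 + 28.78 = 34.38 μm/a
ISO 9223 Table 2 (carbon steel): 25 < 34.4 ≤ 50 μm/a ⇒ C3

C3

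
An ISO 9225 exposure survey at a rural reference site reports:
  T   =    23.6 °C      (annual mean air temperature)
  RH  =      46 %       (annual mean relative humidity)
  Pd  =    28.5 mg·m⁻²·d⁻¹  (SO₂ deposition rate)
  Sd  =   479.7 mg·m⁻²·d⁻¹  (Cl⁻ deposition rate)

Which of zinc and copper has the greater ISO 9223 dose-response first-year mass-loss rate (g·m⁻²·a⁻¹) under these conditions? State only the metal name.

zinc

zinc: temperature factor f = -0.071·(13.6) = -0.9656
  sulphur-dioxide contribution → 0.178 μm/a
  chloride contribution → 6.342 μm/a
  ⇒ r_corr(zinc) = 6.52 μm/a
  mass loss = 6.52 μm/a × 7.14 g/cm³ = 46.55 g·m⁻²·a⁻¹
copper: f(T) = -0.080·(T−10) [T>10 °C] = -1.0880
  sulphur-dioxide contribution → 0.06437 μm/a
  chloride contribution → 0.9036 μm/a
  total first-year rate 0.968 μm/a
  mass loss = 0.968 μm/a × 8.96 g/cm³ = 8.673 g·m⁻²·a⁻¹
Ordering by g·m⁻²·a⁻¹: zinc (46.6) > copper (8.67)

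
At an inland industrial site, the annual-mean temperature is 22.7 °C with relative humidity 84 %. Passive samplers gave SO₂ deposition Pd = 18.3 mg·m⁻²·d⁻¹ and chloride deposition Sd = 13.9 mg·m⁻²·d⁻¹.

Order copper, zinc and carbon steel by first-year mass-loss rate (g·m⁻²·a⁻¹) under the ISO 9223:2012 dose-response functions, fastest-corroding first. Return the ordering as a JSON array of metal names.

["carbon steel", "copper", "zinc"]

copper: temperature factor f = -0.080·(12.7) = -1.0160
  sulphur-dioxide contribution → 0.5803 μm/a
  chloride contribution → 1.305 μm/a
  ⇒ r_corr(copper) = 1.886 μm/a
  mass loss = 1.886 μm/a × 8.96 g/cm³ = 16.89 g·m⁻²·a⁻¹
zinc: T>10 °C ⇒ hinge -0.071·(22.7−10) = -0.9017
  sulphur-dioxide contribution → 0.8966 μm/a
  chloride contribution → 1.058 μm/a
  ⇒ r_corr(zinc) = 1.954 μm/a
  mass loss = 1.954 μm/a × 7.14 g/cm³ = 13.95 g·m⁻²·a⁻¹
carbon steel: f(T) = -0.054·(T−10) [T>10 °C] = -0.6858
  sulphur-dioxide contribution → 21.69 μm/a
  chloride contribution → 20.68 μm/a
  total first-year rate 42.36 μm/a
  mass loss = 42.36 μm/a × 7.85 g/cm³ = 332.6 g·m⁻²·a⁻¹
Ordering by g·m⁻²·a⁻¹: carbon steel (333) > copper (16.9) > zinc (14)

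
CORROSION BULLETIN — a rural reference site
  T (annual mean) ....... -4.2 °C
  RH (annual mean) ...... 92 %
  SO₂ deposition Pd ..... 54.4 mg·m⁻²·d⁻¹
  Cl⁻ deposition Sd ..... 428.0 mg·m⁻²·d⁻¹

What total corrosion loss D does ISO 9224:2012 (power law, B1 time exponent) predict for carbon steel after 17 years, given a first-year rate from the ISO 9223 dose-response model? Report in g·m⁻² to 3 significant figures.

carbon steel: temperature factor f = +0.150·(-14.2) = -2.1300
  sulphur-dioxide contribution → 10.58 μm/a
  chloride contribution → 76.85 μm/a
  total first-year rate 87.43 μm/a
Long-term exponent b (ISO 9224 Table 2, B1) = 0.523
  D(17) = 87.43 × 17^0.523 = 87.43 × 4.401 = 384.8 μm
  Mass loss = 384.8 μm × 7.85 g/cm³ = 3020 g·m⁻²

D(17) = 3.02e+03 g·m⁻²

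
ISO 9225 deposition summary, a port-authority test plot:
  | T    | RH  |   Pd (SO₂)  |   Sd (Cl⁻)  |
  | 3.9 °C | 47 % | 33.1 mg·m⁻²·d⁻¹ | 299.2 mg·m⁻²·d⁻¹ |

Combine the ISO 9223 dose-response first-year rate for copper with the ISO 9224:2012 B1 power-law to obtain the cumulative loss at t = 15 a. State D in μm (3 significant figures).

D(15) = 2.51 μm

copper: temperature factor f = +0.126·(-6.1) = -0.7686
  SO₂ term: 0.0053·33.1^0.26·exp(0.059·47-0.7686) = 0.09771
  Sd branch = 0.01025·Sd^0.27·e^(0.036·RH+0.049·T) = 0.3141 μm/a
  r_corr = 0.09771 + 0.3141 = 0.4118 μm/a
Power-law: D(15) = r_corr · 15^0.667
  D(15) = 0.4118 × 15^0.667 = 0.4118 × 6.088 = 2.507 μm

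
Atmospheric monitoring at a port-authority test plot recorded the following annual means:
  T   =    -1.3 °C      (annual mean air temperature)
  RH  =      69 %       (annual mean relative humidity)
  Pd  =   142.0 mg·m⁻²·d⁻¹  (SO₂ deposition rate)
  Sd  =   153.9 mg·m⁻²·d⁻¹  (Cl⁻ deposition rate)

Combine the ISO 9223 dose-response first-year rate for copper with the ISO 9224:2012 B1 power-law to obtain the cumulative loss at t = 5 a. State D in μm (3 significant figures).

D(5) = 2.11 μm

copper: T≤10 °C ⇒ hinge +0.126·(-1.3−10) = -1.4238
  SO₂ term: 0.0053·142.0^0.26·exp(0.059·69-1.4238) = 0.2714
  Sd branch = 0.01025·Sd^0.27·e^(0.036·RH+0.049·T) = 0.4492 μm/a
  sum: 0.2714 + 0.4492 → r_corr = 0.7205 μm/a
Long-term exponent b (ISO 9224 Table 2, B1) = 0.667
  D(5) = 0.7205 × 5^0.667 = 0.7205 × 2.926 = 2.108 μm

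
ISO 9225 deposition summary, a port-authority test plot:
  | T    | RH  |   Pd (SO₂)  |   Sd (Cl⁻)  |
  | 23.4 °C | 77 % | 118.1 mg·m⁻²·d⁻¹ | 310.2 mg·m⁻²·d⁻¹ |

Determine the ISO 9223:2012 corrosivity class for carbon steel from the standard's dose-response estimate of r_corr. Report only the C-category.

carbon steel: f(T) = -0.054·(T−10) [T>10 °C] = -0.7236
  SO₂ term: 1.77·118.1^0.52·exp(0.02·77-0.7236) = 47.87
  Cl⁻ term: 0.102·310.2^0.62·exp(0.033·77+0.04·23.4) = 115.7
  r_corr = 47.87 + 115.7 = 163.6 μm/a
Category bounds: 80…200 μm/a bracket r_corr ⇒ C5

C5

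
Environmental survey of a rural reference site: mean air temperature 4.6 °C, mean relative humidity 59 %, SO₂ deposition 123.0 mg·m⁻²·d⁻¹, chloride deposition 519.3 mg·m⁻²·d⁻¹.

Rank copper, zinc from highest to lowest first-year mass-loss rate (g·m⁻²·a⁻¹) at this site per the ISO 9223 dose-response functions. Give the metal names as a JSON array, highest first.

copper: temperature factor f = +0.126·(-5.4) = -0.6804
  sulphur-dioxide contribution → 0.3047 μm/a
  chloride contribution → 0.5811 μm/a
  total first-year rate 0.8858 μm/a
  mass loss = 0.8858 μm/a × 8.96 g/cm³ = 7.937 g·m⁻²·a⁻¹
zinc: T≤10 °C ⇒ hinge +0.038·(4.6−10) = -0.2052
  sulphur-dioxide contribution → 1.317 μm/a
  chloride contribution → 1.464 μm/a
  ⇒ r_corr(zinc) = 2.782 μm/a
  mass loss = 2.782 μm/a × 7.14 g/cm³ = 19.86 g·m⁻²·a⁻¹
Ordering by g·m⁻²·a⁻¹: zinc (19.9) > copper (7.94)

["zinc", "copper"]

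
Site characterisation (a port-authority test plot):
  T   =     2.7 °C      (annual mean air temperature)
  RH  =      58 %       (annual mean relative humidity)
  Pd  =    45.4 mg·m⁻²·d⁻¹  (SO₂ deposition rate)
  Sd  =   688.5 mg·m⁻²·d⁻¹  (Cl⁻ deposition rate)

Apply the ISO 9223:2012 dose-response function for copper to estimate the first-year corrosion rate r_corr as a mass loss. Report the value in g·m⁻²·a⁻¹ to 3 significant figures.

r_corr = 6.50 g·m⁻²·a⁻¹

copper: T≤10 °C ⇒ hinge +0.126·(2.7−10) = -0.9198
  Pd branch = 0.0053·Pd^0.26·e^(0.059·RH+f) = 0.1745 μm/a
  Cl⁻ term: 0.01025·688.5^0.27·exp(0.036·58+0.049·2.7) = 0.5511
  sum: 0.1745 + 0.5511 → r_corr = 0.7256 μm/a
Convert to mass loss: 0.7256 μm/a × 8.96 g/cm³ = 6.501 g·m⁻²·a⁻¹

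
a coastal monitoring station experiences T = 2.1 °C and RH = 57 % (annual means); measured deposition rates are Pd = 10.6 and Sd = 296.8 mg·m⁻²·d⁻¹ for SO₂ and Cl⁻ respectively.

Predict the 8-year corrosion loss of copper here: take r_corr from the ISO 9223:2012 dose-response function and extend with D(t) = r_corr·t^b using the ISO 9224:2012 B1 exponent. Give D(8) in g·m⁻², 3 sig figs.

copper: T≤10 °C ⇒ hinge +0.126·(2.1−10) = -0.9954
  sulphur-dioxide contribution → 0.1045 μm/a
  chloride contribution → 0.4113 μm/a
  total first-year rate 0.5158 μm/a
Power-law: D(8) = r_corr · 8^0.667
  D(8) = 0.5158 × 8^0.667 = 0.5158 × 4.003 = 2.065 μm
  Mass loss = 2.065 μm × 8.96 g/cm³ = 18.5 g·m⁻²

D(8) = 18.5 g·m⁻²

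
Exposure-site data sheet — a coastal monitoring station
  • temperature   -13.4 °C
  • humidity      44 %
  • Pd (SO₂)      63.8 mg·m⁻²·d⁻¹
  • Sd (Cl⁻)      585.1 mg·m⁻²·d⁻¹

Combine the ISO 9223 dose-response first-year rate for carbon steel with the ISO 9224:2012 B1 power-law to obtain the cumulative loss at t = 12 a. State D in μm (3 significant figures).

D(12) = 52.6 μm

carbon steel: f(T) = +0.150·(T−10) [T≤10 °C] = -3.5100
  sulphur-dioxide contribution → 1.107 μm/a
  chloride contribution → 13.25 μm/a
  ⇒ r_corr(carbon steel) = 14.35 μm/a
ISO 9224: D(t) = r_corr · t^b with b = 0.523 (carbon steel, B1)
  D(12) = 14.35 × 12^0.523 = 14.35 × 3.668 = 52.65 μm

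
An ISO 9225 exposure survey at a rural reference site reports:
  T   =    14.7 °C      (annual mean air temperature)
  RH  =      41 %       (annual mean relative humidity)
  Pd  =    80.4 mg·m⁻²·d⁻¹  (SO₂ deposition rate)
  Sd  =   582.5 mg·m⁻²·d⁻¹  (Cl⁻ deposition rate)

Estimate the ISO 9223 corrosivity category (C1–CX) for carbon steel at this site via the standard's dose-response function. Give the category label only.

C4

carbon steel: temperature factor f = -0.054·(4.7) = -0.2538
  Pd branch = 1.77·Pd^0.52·e^(0.02·RH+f) = 30.52 μm/a
  Cl⁻ term: 0.102·582.5^0.62·exp(0.033·41+0.04·14.7) = 36.82
  sum: 30.52 + 36.82 → r_corr = 67.34 μm/a
67.3 μm/a falls in (50, 80] for carbon steel → category C4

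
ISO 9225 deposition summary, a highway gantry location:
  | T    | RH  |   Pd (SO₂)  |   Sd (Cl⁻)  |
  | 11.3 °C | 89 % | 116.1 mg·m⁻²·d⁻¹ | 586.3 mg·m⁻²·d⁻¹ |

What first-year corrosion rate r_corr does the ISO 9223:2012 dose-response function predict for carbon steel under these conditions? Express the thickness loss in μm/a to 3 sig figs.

carbon steel: temperature factor f = -0.054·(1.3) = -0.0702
  SO₂ term: 1.77·116.1^0.52·exp(0.02·89-0.0702) = 115.9
  Cl⁻ term: 0.102·586.3^0.62·exp(0.033·89+0.04·11.3) = 157.3
  r_corr = 115.9 + 157.3 = 273.2 μm/a

r_corr = 273 μm/a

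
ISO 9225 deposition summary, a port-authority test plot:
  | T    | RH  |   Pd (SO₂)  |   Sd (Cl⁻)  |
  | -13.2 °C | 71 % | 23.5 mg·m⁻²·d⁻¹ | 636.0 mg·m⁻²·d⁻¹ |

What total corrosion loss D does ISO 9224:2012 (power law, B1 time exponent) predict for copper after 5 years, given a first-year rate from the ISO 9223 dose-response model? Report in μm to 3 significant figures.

D(5) = 1.28 μm

copper: T≤10 °C ⇒ hinge +0.126·(-13.2−10) = -2.9232
  sulphur-dioxide contribution → 0.04271 μm/a
  chloride contribution → 0.3952 μm/a
  ⇒ r_corr(copper) = 0.4379 μm/a
ISO 9224: D(t) = r_corr · t^b with b = 0.667 (copper, B1)
  D(5) = 0.4379 × 5^0.667 = 0.4379 × 2.926 = 1.281 μm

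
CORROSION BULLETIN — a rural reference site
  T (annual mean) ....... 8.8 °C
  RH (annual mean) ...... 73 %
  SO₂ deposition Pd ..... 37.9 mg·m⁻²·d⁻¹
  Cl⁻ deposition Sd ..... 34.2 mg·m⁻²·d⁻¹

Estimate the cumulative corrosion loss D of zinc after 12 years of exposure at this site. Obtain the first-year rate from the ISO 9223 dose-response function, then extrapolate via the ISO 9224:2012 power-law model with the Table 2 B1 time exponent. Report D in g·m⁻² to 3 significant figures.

zinc: temperature factor f = +0.038·(-1.2) = -0.0456
  SO₂ term: 0.0129·37.9^0.44·exp(0.046·73-0.0456) = 1.753
  Sd branch = 0.0175·Sd^0.57·e^(0.008·RH+0.085·T) = 0.4965 μm/a
  r_corr = 1.753 + 0.4965 = 2.249 μm/a
ISO 9224: D(t) = r_corr · t^b with b = 0.813 (zinc, B1)
  D(12) = 2.249 × 12^0.813 = 2.249 × 7.54 = 16.96 μm
  Mass loss = 16.96 μm × 7.14 g/cm³ = 121.1 g·m⁻²

D(12) = 121 g·m⁻²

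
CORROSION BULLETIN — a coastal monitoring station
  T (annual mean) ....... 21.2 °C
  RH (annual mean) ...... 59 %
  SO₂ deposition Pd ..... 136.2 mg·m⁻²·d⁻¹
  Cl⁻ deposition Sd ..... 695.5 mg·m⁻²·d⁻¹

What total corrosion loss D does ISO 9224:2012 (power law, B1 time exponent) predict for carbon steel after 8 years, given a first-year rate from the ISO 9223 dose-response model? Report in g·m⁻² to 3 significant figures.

D(8) = 3.19e+03 g·m⁻²

carbon steel: T>10 °C ⇒ hinge -0.054·(21.2−10) = -0.6048
  Pd branch = 1.77·Pd^0.52·e^(0.02·RH+f) = 40.51 μm/a
  Sd branch = 0.102·Sd^0.62·e^(0.033·RH+0.04·T) = 96.53 μm/a
  r_corr = 40.51 + 96.53 = 137 μm/a
Power-law: D(8) = r_corr · 8^0.523
  D(8) = 137 × 8^0.523 = 137 × 2.967 = 406.6 μm
  Mass loss = 406.6 μm × 7.85 g/cm³ = 3192 g·m⁻²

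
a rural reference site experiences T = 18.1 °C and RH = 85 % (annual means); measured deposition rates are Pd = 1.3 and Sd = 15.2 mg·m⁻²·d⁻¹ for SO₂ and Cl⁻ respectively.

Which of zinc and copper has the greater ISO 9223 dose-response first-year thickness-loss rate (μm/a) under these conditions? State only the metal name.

zinc: T>10 °C ⇒ hinge -0.071·(18.1−10) = -0.5751
  sulphur-dioxide contribution → 0.4065 μm/a
  chloride contribution → 0.7589 μm/a
  ⇒ r_corr(zinc) = 1.165 μm/a
copper: f(T) = -0.080·(T−10) [T>10 °C] = -0.6480
  sulphur-dioxide contribution → 0.4472 μm/a
  chloride contribution → 1.106 μm/a
  total first-year rate 1.554 μm/a
Ordering by μm/a: copper (1.55) > zinc (1.17)

copper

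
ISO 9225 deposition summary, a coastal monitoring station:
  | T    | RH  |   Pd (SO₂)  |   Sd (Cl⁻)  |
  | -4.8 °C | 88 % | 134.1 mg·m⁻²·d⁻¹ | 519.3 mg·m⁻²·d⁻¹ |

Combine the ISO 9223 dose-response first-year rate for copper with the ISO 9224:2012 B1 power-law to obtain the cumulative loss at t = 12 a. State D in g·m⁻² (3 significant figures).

D(12) = 73.7 g·m⁻²

copper: f(T) = +0.126·(T−10) [T≤10 °C] = -1.8648
  sulphur-dioxide contribution → 0.5277 μm/a
  chloride contribution → 1.041 μm/a
  ⇒ r_corr(copper) = 1.569 μm/a
ISO 9224: D(t) = r_corr · t^b with b = 0.667 (copper, B1)
  D(12) = 1.569 × 12^0.667 = 1.569 × 5.246 = 8.231 μm
  Mass loss = 8.231 μm × 8.96 g/cm³ = 73.75 g·m⁻²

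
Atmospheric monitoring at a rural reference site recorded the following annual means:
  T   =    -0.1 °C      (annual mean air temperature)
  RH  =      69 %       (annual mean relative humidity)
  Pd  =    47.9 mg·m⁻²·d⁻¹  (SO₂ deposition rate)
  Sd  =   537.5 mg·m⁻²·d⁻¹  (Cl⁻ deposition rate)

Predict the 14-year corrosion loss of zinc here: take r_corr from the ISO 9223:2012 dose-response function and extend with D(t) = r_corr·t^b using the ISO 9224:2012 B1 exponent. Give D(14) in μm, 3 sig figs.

zinc: temperature factor f = +0.038·(-10.1) = -0.3838
  Pd branch = 0.0129·Pd^0.44·e^(0.046·RH+f) = 1.153 μm/a
  Sd branch = 0.0175·Sd^0.57·e^(0.008·RH+0.085·T) = 1.085 μm/a
  r_corr = 1.153 + 1.085 = 2.238 μm/a
Power-law: D(14) = r_corr · 14^0.813
  D(14) = 2.238 × 14^0.813 = 2.238 × 8.547 = 19.12 μm

D(14) = 19.1 μm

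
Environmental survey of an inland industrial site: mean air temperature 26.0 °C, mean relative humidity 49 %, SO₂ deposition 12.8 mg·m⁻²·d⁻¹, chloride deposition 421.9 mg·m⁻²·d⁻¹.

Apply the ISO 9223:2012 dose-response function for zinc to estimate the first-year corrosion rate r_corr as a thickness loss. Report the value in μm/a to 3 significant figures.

zinc: T>10 °C ⇒ hinge -0.071·(26.0−10) = -1.1360
  SO₂ term: 0.0129·12.8^0.44·exp(0.046·49-1.1360) = 0.1211
  Sd branch = 0.0175·Sd^0.57·e^(0.008·RH+0.085·T) = 7.404 μm/a
  sum: 0.1211 + 7.404 → r_corr = 7.525 μm/a

r_corr = 7.52 μm/a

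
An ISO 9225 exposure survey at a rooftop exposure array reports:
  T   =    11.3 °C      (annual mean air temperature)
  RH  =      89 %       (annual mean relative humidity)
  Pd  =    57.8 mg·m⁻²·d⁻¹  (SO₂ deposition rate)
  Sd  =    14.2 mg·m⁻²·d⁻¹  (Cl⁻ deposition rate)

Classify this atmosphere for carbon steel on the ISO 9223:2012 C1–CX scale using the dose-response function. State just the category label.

C5

carbon steel: temperature factor f = -0.054·(1.3) = -0.0702
  Pd branch = 1.77·Pd^0.52·e^(0.02·RH+f) = 80.67 μm/a
  Cl⁻ term: 0.102·14.2^0.62·exp(0.033·89+0.04·11.3) = 15.66
  r_corr = 80.67 + 15.66 = 96.34 μm/a
Category bounds: 80…200 μm/a bracket r_corr ⇒ C5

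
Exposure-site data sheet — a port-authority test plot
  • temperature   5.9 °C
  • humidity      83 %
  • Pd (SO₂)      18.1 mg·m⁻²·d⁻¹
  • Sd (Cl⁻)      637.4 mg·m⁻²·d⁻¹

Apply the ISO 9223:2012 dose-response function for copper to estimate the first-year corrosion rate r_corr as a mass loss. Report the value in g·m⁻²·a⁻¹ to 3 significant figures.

copper: temperature factor f = +0.126·(-4.1) = -0.5166
  SO₂ term: 0.0053·18.1^0.26·exp(0.059·83-0.5166) = 0.8988
  Cl⁻ term: 0.01025·637.4^0.27·exp(0.036·83+0.049·5.9) = 1.553
  r_corr = 0.8988 + 1.553 = 2.452 μm/a
Convert to mass loss: 2.452 μm/a × 8.96 g/cm³ = 21.97 g·m⁻²·a⁻¹

r_corr = 22.0 g·m⁻²·a⁻¹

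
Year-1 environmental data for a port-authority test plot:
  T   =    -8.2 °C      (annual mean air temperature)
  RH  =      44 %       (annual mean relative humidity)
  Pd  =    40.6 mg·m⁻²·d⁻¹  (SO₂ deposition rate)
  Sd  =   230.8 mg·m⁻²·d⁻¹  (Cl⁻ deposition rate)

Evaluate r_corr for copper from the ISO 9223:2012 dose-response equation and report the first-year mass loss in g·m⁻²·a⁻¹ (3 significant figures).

copper: temperature factor f = +0.126·(-18.2) = -2.2932
  SO₂ term: 0.0053·40.6^0.26·exp(0.059·44-2.2932) = 0.01879
  Sd branch = 0.01025·Sd^0.27·e^(0.036·RH+0.049·T) = 0.1453 μm/a
  r_corr = 0.01879 + 0.1453 = 0.1641 μm/a
Convert to mass loss: 0.1641 μm/a × 8.96 g/cm³ = 1.47 g·m⁻²·a⁻¹

r_corr = 1.47 g·m⁻²·a⁻¹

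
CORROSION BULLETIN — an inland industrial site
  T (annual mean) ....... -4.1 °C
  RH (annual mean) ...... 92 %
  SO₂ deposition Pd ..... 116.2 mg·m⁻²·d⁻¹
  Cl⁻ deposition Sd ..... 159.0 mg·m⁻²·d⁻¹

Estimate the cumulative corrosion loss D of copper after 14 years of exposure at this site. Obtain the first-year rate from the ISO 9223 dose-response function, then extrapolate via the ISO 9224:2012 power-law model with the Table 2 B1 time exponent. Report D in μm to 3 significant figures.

D(14) = 9.34 μm

copper: temperature factor f = +0.126·(-14.1) = -1.7766
  SO₂ term: 0.0053·116.2^0.26·exp(0.059·92-1.7766) = 0.7031
  Sd branch = 0.01025·Sd^0.27·e^(0.036·RH+0.049·T) = 0.9041 μm/a
  r_corr = 0.7031 + 0.9041 = 1.607 μm/a
ISO 9224: D(t) = r_corr · t^b with b = 0.667 (copper, B1)
  D(14) = 1.607 × 14^0.667 = 1.607 × 5.814 = 9.344 μm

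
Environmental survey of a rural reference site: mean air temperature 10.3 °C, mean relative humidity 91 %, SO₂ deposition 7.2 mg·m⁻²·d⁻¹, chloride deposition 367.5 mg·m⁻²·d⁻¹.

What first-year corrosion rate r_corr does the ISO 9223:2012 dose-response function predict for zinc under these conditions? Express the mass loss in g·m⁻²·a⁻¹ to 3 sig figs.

r_corr = 32.1 g·m⁻²·a⁻¹

zinc: temperature factor f = -0.071·(0.3) = -0.0213
  Pd branch = 0.0129·Pd^0.44·e^(0.046·RH+f) = 1.979 μm/a
  Sd branch = 0.0175·Sd^0.57·e^(0.008·RH+0.085·T) = 2.521 μm/a
  sum: 1.979 + 2.521 → r_corr = 4.501 μm/a
Convert to mass loss: 4.501 μm/a × 7.14 g/cm³ = 32.13 g·m⁻²·a⁻¹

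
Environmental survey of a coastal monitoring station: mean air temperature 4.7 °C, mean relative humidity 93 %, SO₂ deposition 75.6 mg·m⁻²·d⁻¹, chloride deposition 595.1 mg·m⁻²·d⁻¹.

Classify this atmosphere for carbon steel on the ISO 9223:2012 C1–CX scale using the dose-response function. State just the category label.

C5

carbon steel: f(T) = +0.150·(T−10) [T≤10 °C] = -0.7950
  Pd branch = 1.77·Pd^0.52·e^(0.02·RH+f) = 48.68 μm/a
  Cl⁻ term: 0.102·595.1^0.62·exp(0.033·93+0.04·4.7) = 139.1
  sum: 48.68 + 139.1 → r_corr = 187.8 μm/a
ISO 9223 Table 2 (carbon steel): 80 < 188 ≤ 200 μm/a ⇒ C5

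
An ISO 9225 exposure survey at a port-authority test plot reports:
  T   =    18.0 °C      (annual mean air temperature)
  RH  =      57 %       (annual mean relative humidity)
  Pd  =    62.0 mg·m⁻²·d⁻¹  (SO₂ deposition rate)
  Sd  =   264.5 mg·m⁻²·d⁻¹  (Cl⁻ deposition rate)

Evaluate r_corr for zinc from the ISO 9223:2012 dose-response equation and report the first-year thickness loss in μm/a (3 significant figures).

zinc: f(T) = -0.071·(T−10) [T>10 °C] = -0.5680
  sulphur-dioxide contribution → 0.6184 μm/a
  chloride contribution → 3.064 μm/a
  total first-year rate 3.683 μm/a

r_corr = 3.68 μm/a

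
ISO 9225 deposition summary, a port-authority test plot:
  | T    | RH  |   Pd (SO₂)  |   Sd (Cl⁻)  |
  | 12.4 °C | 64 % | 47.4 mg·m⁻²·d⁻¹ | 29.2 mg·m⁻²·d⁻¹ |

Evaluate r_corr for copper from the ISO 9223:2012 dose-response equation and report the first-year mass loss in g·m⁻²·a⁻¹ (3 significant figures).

r_corr = 8.86 g·m⁻²·a⁻¹

copper: temperature factor f = -0.080·(2.4) = -0.1920
  sulphur-dioxide contribution → 0.5206 μm/a
  chloride contribution → 0.4687 μm/a
  ⇒ r_corr(copper) = 0.9893 μm/a
Convert to mass loss: 0.9893 μm/a × 8.96 g/cm³ = 8.864 g·m⁻²·a⁻¹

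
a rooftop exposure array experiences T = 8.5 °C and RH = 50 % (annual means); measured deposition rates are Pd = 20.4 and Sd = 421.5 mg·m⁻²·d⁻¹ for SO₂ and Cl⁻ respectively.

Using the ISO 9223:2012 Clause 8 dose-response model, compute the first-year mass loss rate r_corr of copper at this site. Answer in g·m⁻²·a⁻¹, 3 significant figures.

r_corr = 5.95 g·m⁻²·a⁻¹

copper: f(T) = +0.126·(T−10) [T≤10 °C] = -0.1890
  SO₂ term: 0.0053·20.4^0.26·exp(0.059·50-0.1890) = 0.1836
  Cl⁻ term: 0.01025·421.5^0.27·exp(0.036·50+0.049·8.5) = 0.4809
  r_corr = 0.1836 + 0.4809 = 0.6645 μm/a
Convert to mass loss: 0.6645 μm/a × 8.96 g/cm³ = 5.954 g·m⁻²·a⁻¹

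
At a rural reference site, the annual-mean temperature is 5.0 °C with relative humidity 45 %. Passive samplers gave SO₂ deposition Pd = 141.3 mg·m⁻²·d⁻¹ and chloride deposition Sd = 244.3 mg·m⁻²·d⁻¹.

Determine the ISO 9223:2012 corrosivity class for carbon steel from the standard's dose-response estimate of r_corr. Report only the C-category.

carbon steel: f(T) = +0.150·(T−10) [T≤10 °C] = -0.7500
  Pd branch = 1.77·Pd^0.52·e^(0.02·RH+f) = 26.99 μm/a
  Sd branch = 0.102·Sd^0.62·e^(0.033·RH+0.04·T) = 16.63 μm/a
  sum: 26.99 + 16.63 → r_corr = 43.62 μm/a
43.6 μm/a falls in (25, 50] for carbon steel → category C3

C3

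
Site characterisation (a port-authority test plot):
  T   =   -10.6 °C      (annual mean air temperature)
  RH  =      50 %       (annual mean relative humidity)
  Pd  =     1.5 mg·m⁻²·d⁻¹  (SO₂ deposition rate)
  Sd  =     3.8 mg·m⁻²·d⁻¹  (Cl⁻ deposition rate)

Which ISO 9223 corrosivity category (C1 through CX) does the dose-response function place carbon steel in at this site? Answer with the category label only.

carbon steel: f(T) = +0.150·(T−10) [T≤10 °C] = -3.0900
  sulphur-dioxide contribution → 0.2703 μm/a
  chloride contribution → 0.7953 μm/a
  total first-year rate 1.066 μm/a
Category bounds: 0…1.3 μm/a bracket r_corr ⇒ C1

C1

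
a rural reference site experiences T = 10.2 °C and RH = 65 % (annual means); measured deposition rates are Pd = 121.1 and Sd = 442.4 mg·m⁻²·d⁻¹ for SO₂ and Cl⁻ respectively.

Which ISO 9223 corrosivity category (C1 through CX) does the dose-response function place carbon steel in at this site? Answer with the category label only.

carbon steel: T>10 °C ⇒ hinge -0.054·(10.2−10) = -0.0108
  sulphur-dioxide contribution → 77.82 μm/a
  chloride contribution → 57.25 μm/a
  ⇒ r_corr(carbon steel) = 135.1 μm/a
135 μm/a falls in (80, 200] for carbon steel → category C5

C5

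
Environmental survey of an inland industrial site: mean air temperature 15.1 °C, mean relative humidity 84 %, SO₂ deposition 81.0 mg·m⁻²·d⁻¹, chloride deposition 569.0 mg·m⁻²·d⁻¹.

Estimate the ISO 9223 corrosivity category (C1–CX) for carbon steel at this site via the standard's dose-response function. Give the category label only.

carbon steel: temperature factor f = -0.054·(5.1) = -0.2754
  SO₂ term: 1.77·81.0^0.52·exp(0.02·84-0.2754) = 70.86
  Sd branch = 0.102·Sd^0.62·e^(0.033·RH+0.04·T) = 152.4 μm/a
  r_corr = 70.86 + 152.4 = 223.2 μm/a
Category bounds: 200…700 μm/a bracket r_corr ⇒ CX

CX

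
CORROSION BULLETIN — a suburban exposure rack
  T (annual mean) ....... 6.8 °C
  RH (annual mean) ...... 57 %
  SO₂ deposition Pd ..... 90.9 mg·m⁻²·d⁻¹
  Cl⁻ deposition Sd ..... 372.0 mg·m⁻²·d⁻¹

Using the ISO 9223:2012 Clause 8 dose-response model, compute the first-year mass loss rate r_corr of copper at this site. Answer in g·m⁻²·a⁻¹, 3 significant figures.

copper: temperature factor f = +0.126·(-3.2) = -0.4032
  Pd branch = 0.0053·Pd^0.26·e^(0.059·RH+f) = 0.3303 μm/a
  Sd branch = 0.01025·Sd^0.27·e^(0.036·RH+0.049·T) = 0.5504 μm/a
  sum: 0.3303 + 0.5504 → r_corr = 0.8807 μm/a
Convert to mass loss: 0.8807 μm/a × 8.96 g/cm³ = 7.891 g·m⁻²·a⁻¹

r_corr = 7.89 g·m⁻²·a⁻¹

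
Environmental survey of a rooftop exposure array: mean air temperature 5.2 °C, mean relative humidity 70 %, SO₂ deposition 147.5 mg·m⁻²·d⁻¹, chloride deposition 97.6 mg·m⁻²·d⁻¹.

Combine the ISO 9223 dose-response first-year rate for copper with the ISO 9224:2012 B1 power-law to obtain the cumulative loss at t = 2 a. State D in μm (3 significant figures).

D(2) = 1.95 μm

copper: T≤10 °C ⇒ hinge +0.126·(5.2−10) = -0.6048
  sulphur-dioxide contribution → 0.6594 μm/a
  chloride contribution → 0.5662 μm/a
  ⇒ r_corr(copper) = 1.226 μm/a
Long-term exponent b (ISO 9224 Table 2, B1) = 0.667
  D(2) = 1.226 × 2^0.667 = 1.226 × 1.588 = 1.946 μm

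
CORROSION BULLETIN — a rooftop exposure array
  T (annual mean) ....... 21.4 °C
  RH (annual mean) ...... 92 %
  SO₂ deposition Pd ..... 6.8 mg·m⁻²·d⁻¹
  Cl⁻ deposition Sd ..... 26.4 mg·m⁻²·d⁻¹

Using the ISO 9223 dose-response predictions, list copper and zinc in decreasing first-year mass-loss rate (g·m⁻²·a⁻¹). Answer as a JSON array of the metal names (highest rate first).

copper: f(T) = -0.080·(T−10) [T>10 °C] = -0.9120
  sulphur-dioxide contribution → 0.798 μm/a
  chloride contribution → 1.942 μm/a
  total first-year rate 2.74 μm/a
  mass loss = 2.74 μm/a × 8.96 g/cm³ = 24.55 g·m⁻²·a⁻¹
zinc: f(T) = -0.071·(T−10) [T>10 °C] = -0.8094
  sulphur-dioxide contribution → 0.919 μm/a
  chloride contribution → 1.455 μm/a
  ⇒ r_corr(zinc) = 2.374 μm/a
  mass loss = 2.374 μm/a × 7.14 g/cm³ = 16.95 g·m⁻²·a⁻¹
Ordering by g·m⁻²·a⁻¹: copper (24.6) > zinc (17)

["copper", "zinc"]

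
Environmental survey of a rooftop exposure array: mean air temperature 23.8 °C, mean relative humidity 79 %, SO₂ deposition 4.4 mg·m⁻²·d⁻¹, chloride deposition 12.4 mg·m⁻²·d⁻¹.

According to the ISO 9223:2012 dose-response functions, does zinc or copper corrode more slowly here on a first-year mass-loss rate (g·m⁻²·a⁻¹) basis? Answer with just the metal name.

zinc

zinc: temperature factor f = -0.071·(13.8) = -0.9798
  Pd branch = 0.0129·Pd^0.44·e^(0.046·RH+f) = 0.3519 μm/a
  Sd branch = 0.0175·Sd^0.57·e^(0.008·RH+0.085·T) = 1.046 μm/a
  r_corr = 0.3519 + 1.046 = 1.397 μm/a
  mass loss = 1.397 μm/a × 7.14 g/cm³ = 9.978 g·m⁻²·a⁻¹
copper: f(T) = -0.080·(T−10) [T>10 °C] = -1.1040
  SO₂ term: 0.0053·4.4^0.26·exp(0.059·79-1.1040) = 0.2731
  Cl⁻ term: 0.01025·12.4^0.27·exp(0.036·79+0.049·23.8) = 1.116
  r_corr = 0.2731 + 1.116 = 1.389 μm/a
  mass loss = 1.389 μm/a × 8.96 g/cm³ = 12.44 g·m⁻²·a⁻¹
Ordering by g·m⁻²·a⁻¹: copper (12.4) > zinc (9.98)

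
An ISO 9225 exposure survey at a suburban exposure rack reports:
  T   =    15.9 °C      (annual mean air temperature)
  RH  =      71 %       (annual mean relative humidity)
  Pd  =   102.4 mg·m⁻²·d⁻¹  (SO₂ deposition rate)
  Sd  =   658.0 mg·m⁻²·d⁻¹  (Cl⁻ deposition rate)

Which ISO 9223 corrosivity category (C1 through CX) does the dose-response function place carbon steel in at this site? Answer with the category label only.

carbon steel: temperature factor f = -0.054·(5.9) = -0.3186
  SO₂ term: 1.77·102.4^0.52·exp(0.02·71-0.3186) = 59.11
  Sd branch = 0.102·Sd^0.62·e^(0.033·RH+0.04·T) = 112.1 μm/a
  sum: 59.11 + 112.1 → r_corr = 171.2 μm/a
Category bounds: 80…200 μm/a bracket r_corr ⇒ C5

C5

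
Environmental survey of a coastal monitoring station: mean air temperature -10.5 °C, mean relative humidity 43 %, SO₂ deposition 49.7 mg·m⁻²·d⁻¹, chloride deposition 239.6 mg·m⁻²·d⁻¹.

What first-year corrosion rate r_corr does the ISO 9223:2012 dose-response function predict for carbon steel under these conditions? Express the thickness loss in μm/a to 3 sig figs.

carbon steel: f(T) = +0.150·(T−10) [T≤10 °C] = -3.0750
  Pd branch = 1.77·Pd^0.52·e^(0.02·RH+f) = 1.473 μm/a
  Sd branch = 0.102·Sd^0.62·e^(0.033·RH+0.04·T) = 8.275 μm/a
  sum: 1.473 + 8.275 → r_corr = 9.747 μm/a

r_corr = 9.75 μm/a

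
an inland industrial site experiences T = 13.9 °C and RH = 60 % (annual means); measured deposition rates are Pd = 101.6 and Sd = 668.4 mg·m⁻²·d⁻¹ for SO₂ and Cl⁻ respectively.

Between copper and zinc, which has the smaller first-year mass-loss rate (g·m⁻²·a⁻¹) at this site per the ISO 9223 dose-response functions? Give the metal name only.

copper

copper: T>10 °C ⇒ hinge -0.080·(13.9−10) = -0.3120
  SO₂ term: 0.0053·101.6^0.26·exp(0.059·60-0.3120) = 0.4446
  Cl⁻ term: 0.01025·668.4^0.27·exp(0.036·60+0.049·13.9) = 1.017
  sum: 0.4446 + 1.017 → r_corr = 1.462 μm/a
  mass loss = 1.462 μm/a × 8.96 g/cm³ = 13.1 g·m⁻²·a⁻¹
zinc: f(T) = -0.071·(T−10) [T>10 °C] = -0.2769
  SO₂ term: 0.0129·101.6^0.44·exp(0.046·60-0.2769) = 1.18
  Cl⁻ term: 0.0175·668.4^0.57·exp(0.008·60+0.085·13.9) = 3.757
  sum: 1.18 + 3.757 → r_corr = 4.938 μm/a
  mass loss = 4.938 μm/a × 7.14 g/cm³ = 35.26 g·m⁻²·a⁻¹
Ordering by g·m⁻²·a⁻¹: zinc (35.3) > copper (13.1)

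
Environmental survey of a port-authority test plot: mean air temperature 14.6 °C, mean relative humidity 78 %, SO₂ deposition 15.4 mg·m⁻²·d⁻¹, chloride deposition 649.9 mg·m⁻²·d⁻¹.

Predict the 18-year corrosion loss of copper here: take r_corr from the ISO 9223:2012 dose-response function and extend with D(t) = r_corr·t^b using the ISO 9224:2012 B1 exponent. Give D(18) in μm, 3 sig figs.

D(18) = 18.8 μm

copper: T>10 °C ⇒ hinge -0.080·(14.6−10) = -0.3680
  sulphur-dioxide contribution → 0.7444 μm/a
  chloride contribution → 1.997 μm/a
  ⇒ r_corr(copper) = 2.741 μm/a
Power-law: D(18) = r_corr · 18^0.667
  D(18) = 2.741 × 18^0.667 = 2.741 × 6.875 = 18.85 μm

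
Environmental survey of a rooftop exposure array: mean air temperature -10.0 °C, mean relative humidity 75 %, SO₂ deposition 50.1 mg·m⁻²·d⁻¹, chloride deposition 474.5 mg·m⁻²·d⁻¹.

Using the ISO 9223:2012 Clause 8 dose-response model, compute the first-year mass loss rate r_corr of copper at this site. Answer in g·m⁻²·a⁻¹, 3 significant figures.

copper: temperature factor f = +0.126·(-20.0) = -2.5200
  SO₂ term: 0.0053·50.1^0.26·exp(0.059·75-2.5200) = 0.09853
  Cl⁻ term: 0.01025·474.5^0.27·exp(0.036·75+0.049·-10.0) = 0.4933
  sum: 0.09853 + 0.4933 → r_corr = 0.5918 μm/a
Convert to mass loss: 0.5918 μm/a × 8.96 g/cm³ = 5.303 g·m⁻²·a⁻¹

r_corr = 5.30 g·m⁻²·a⁻¹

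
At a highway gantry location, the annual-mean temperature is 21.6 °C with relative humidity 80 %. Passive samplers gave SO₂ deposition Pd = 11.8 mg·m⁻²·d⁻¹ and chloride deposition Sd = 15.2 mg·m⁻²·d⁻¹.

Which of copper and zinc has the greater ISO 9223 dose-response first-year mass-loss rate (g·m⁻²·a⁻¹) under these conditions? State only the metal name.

copper

copper: f(T) = -0.080·(T−10) [T>10 °C] = -0.9280
  sulphur-dioxide contribution → 0.4465 μm/a
  chloride contribution → 1.097 μm/a
  ⇒ r_corr(copper) = 1.544 μm/a
  mass loss = 1.544 μm/a × 8.96 g/cm³ = 13.83 g·m⁻²·a⁻¹
zinc: f(T) = -0.071·(T−10) [T>10 °C] = -0.8236
  sulphur-dioxide contribution → 0.6649 μm/a
  chloride contribution → 0.9818 μm/a
  ⇒ r_corr(zinc) = 1.647 μm/a
  mass loss = 1.647 μm/a × 7.14 g/cm³ = 11.76 g·m⁻²·a⁻¹
Ordering by g·m⁻²·a⁻¹: copper (13.8) > zinc (11.8)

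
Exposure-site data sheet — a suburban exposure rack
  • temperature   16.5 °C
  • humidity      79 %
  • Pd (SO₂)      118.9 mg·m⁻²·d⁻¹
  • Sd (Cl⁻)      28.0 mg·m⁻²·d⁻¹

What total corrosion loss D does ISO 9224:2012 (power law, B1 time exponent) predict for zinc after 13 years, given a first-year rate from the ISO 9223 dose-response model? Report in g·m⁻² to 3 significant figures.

D(13) = 196 g·m⁻²

zinc: f(T) = -0.071·(T−10) [T>10 °C] = -0.4615
  SO₂ term: 0.0129·118.9^0.44·exp(0.046·79-0.4615) = 2.52
  Cl⁻ term: 0.0175·28.0^0.57·exp(0.008·79+0.085·16.5) = 0.8943
  r_corr = 2.52 + 0.8943 = 3.415 μm/a
Power-law: D(13) = r_corr · 13^0.813
  D(13) = 3.415 × 13^0.813 = 3.415 × 8.047 = 27.48 μm
  Mass loss = 27.48 μm × 7.14 g/cm³ = 196.2 g·m⁻²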